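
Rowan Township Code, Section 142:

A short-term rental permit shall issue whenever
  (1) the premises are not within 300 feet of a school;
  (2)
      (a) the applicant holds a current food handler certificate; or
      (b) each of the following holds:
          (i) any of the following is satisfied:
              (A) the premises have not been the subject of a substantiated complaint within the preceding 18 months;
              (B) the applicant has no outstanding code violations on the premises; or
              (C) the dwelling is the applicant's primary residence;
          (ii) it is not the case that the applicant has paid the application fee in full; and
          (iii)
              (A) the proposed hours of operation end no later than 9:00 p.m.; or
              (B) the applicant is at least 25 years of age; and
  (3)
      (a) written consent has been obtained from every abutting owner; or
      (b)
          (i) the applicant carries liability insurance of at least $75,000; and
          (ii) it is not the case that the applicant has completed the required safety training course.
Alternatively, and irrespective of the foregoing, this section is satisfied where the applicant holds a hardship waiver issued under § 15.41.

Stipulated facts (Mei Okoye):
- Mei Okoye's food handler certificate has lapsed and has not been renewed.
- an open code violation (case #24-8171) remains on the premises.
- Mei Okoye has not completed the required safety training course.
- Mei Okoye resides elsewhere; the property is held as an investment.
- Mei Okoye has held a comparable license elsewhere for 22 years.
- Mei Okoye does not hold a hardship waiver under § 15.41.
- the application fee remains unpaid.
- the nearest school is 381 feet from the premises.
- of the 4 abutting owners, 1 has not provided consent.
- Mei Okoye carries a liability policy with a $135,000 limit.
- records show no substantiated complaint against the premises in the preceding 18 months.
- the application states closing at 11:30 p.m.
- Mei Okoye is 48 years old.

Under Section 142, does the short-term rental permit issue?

Yes — granted.

(1) ≥300 ft from school — met.
(a) food handler cert. — not met.
(A) no complaint in 18 mo. — holds.
(B) no code violations — fails.
(C) primary residence — not met.
So (i) is satisfied (T OR F OR F).
(ii) not (fee paid) — met.
(A) closes by 9 p.m. — not satisfied.
(B) age ≥ 25 — met.
(iii): F OR T → true.
(b) = T AND T AND T = true.
So (2) is satisfied (F OR T).
(a) all abutters consent — not met.
(i) insurance ≥ $75,000 — satisfied.
(ii) not (safety training) — satisfied.
(b): T AND T → true.
So (3) is satisfied (F OR T).
Overall: T AND T AND T → true.
Exception (hardship waiver) — not satisfied.
Result: main true OR exception false → true.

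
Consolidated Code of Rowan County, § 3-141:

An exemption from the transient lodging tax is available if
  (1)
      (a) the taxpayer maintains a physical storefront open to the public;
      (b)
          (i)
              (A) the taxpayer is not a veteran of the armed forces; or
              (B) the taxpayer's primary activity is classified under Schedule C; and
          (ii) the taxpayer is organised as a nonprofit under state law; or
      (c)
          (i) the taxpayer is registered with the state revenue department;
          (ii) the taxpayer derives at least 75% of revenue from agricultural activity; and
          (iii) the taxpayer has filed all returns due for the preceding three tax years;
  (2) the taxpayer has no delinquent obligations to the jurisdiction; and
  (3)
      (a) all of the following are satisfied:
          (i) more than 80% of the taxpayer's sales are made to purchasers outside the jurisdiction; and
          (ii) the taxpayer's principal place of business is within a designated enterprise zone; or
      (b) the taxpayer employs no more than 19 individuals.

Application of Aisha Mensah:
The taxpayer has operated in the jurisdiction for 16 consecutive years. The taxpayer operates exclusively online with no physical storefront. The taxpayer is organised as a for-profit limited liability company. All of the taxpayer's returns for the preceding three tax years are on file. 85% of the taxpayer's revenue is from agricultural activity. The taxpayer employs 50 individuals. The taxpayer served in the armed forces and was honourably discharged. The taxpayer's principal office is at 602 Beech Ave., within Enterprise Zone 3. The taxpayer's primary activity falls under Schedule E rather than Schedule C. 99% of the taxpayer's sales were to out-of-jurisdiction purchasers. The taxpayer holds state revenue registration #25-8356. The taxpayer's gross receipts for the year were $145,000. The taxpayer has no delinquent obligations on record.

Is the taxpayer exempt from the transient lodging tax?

(a) has storefront — not satisfied.
(A) not (veteran) — not met.
(B) Schedule C activity — not satisfied.
(i) = F OR F = false.
(ii) nonprofit — not met.
So (b) is not satisfied (F AND F).
(i) state-registered — holds.
(ii) ≥75% agricultural — holds.
(iii) returns current — holds.
(c) = T AND T AND T = true.
(1): F OR F OR T → true.
(2) no delinquency — holds.
(i) >80% out-of-jur. sales — satisfied.
(ii) in enterprise zone — holds.
(a): T AND T → true.
(b) ≤ 19 employees — fails.
So (3) is satisfied (T OR F).
So Overall is satisfied (T AND T AND T).

Yes — exempt.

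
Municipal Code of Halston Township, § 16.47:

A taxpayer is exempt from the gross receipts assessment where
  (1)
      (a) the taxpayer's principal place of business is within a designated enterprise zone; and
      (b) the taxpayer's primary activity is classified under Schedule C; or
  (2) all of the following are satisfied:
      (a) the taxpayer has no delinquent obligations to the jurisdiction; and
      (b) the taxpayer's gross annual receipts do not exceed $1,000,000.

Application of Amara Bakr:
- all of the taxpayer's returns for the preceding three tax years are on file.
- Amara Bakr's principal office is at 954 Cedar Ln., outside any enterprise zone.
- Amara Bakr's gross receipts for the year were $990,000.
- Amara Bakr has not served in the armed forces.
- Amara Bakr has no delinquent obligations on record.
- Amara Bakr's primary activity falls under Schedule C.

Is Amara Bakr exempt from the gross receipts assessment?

Yes — exempt.

(a) in enterprise zone — not satisfied.
(b) Schedule C activity — met.
(1): F AND T → false.
(a) no delinquency — met.
(b) receipts ≤ $1,000,000 — satisfied.
So (2) is satisfied (T AND T).
So Overall is satisfied (F OR T).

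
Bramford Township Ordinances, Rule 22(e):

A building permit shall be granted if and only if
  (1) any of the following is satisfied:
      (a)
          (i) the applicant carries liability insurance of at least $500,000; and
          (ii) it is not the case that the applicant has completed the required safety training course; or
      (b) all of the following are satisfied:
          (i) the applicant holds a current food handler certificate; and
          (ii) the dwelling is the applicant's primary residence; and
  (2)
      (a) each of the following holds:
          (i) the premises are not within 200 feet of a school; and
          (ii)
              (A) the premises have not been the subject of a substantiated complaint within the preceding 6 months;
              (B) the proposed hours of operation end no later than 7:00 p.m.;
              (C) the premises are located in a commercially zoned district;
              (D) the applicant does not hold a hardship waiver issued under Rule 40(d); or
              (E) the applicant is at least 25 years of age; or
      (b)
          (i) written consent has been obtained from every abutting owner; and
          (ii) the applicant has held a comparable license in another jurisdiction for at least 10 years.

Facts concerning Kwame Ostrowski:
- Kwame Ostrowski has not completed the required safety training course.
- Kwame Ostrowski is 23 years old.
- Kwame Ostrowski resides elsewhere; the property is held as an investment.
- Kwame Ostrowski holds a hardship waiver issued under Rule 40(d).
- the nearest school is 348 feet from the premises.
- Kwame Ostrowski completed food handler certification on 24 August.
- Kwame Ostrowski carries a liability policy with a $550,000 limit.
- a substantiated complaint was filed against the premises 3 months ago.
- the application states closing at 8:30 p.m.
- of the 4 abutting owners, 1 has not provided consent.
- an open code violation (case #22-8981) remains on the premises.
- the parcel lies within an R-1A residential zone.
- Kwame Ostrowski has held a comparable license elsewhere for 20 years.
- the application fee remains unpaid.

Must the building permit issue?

(i) insurance ≥ $500,000 — satisfied.
(ii) not (safety training) — satisfied.
(a) = T AND T = true.
(i) food handler cert. — holds.
(ii) primary residence — not met.
(b): T AND F → false.
(1) = T OR F = true.
(i) ≥200 ft from school — satisfied.
(A) no complaint in 6 mo. — not satisfied.
(B) closes by 7 p.m. — fails.
(C) commercially zoned — not met.
(D) not (hardship waiver) — not met.
(E) age ≥ 25 — not satisfied.
(ii): F OR F OR F OR F OR F → false.
(a) = T AND F = false.
(i) all abutters consent — not met.
(ii) prior license ≥ 10 yr — holds.
So (b) is not satisfied (F AND T).
So (2) is not satisfied (F OR F).
Overall = T AND F = false.

No — denied.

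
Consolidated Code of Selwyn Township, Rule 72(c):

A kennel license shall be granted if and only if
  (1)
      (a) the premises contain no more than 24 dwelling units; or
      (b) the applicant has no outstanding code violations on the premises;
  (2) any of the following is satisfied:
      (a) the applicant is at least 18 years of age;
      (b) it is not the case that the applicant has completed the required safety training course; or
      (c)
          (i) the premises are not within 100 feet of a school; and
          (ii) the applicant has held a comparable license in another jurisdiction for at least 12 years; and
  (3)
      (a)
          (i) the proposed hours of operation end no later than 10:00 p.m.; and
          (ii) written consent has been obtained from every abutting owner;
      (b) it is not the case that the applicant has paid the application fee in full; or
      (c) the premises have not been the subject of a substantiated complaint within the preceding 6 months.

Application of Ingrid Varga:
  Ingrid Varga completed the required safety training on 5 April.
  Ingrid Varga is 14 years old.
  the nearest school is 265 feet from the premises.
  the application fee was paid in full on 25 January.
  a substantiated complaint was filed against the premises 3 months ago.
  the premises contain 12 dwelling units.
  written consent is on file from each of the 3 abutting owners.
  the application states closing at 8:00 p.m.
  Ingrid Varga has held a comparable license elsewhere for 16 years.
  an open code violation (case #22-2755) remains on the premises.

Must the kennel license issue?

Yes — granted.

(a) ≤ 24 units — met.
(b) no code violations — not met.
(1): T OR F → true.
(a) age ≥ 18 — not met.
(b) not (safety training) — fails.
(i) ≥100 ft from school — holds.
(ii) prior license ≥ 12 yr — holds.
So (c) is satisfied (T AND T).
So (2) is satisfied (F OR F OR T).
(i) closes by 10 p.m. — holds.
(ii) all abutters consent — satisfied.
(a): T AND T → true.
(b) not (fee paid) — not satisfied.
(c) no complaint in 6 mo. — not met.
(3): T OR F OR F → true.
Overall = T AND T AND T = true.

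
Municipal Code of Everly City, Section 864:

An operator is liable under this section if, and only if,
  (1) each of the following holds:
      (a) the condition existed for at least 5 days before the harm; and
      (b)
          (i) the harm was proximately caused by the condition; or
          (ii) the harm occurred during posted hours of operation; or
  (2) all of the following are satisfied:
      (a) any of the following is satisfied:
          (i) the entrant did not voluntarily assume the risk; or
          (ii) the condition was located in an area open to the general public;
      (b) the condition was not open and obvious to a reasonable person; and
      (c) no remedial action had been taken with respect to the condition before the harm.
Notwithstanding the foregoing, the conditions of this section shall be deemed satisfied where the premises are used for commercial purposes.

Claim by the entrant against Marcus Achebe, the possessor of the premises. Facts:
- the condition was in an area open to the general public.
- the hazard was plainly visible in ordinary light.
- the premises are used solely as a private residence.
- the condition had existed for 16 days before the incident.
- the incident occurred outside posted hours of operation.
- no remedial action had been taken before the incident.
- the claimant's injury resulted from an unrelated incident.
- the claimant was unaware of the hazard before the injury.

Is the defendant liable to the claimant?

(a) condition ≥5 days old — satisfied.
(i) proximate cause — not satisfied.
(ii) during posted hours — fails.
So (b) is not satisfied (F OR F).
(1): T AND F → false.
(i) no assumed risk — met.
(ii) public area — satisfied.
So (a) is satisfied (T OR T).
(b) not open/obvious — fails.
(c) no remedial action — met.
(2): T AND F AND T → false.
So Overall is not satisfied (F OR F).
Exception (commercial use) — not satisfied.
Result: main false OR exception false → false.

No — not liable.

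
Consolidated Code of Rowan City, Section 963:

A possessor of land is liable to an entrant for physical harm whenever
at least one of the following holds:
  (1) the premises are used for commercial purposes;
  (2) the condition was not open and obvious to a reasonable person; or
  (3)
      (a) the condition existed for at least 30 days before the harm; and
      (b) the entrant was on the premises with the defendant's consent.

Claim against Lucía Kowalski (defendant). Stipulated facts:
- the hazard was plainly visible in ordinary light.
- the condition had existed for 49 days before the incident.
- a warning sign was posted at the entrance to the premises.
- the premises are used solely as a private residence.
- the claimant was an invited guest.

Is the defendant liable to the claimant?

(1) commercial use — not satisfied.
(2) not open/obvious — not satisfied.
(a) condition ≥30 days old — holds.
(b) consent to enter — satisfied.
So (3) is satisfied (T AND T).
So Overall is satisfied (F OR F OR T).

Yes — liable.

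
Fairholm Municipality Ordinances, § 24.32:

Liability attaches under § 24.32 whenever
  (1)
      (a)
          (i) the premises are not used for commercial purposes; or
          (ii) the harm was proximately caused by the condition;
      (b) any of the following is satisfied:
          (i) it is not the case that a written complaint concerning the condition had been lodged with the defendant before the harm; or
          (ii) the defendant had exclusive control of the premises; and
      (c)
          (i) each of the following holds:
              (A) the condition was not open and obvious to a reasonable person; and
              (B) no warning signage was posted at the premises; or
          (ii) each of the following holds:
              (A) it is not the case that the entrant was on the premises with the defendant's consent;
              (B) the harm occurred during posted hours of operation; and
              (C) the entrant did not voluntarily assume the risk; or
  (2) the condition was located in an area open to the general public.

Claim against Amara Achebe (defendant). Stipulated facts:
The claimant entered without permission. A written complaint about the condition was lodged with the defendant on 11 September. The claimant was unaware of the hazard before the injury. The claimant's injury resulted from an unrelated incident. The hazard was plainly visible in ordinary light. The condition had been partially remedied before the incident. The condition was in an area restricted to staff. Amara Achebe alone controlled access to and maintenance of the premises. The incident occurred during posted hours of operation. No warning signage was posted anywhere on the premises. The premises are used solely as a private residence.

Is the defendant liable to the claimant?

(i) not (commercial use) — satisfied.
(ii) proximate cause — not met.
So (a) is satisfied (T OR F).
(i) not (complaint lodged) — fails.
(ii) exclusive control — met.
(b) = F OR T = true.
(A) not open/obvious — fails.
(B) no signage posted — holds.
(i) = F AND T = false.
(A) not (consent to enter) — holds.
(B) during posted hours — satisfied.
(C) no assumed risk — holds.
So (ii) is satisfied (T AND T AND T).
(c) = F OR T = true.
(1) = T AND T AND T = true.
(2) public area — fails.
Overall: T OR F → true.

Yes — liable.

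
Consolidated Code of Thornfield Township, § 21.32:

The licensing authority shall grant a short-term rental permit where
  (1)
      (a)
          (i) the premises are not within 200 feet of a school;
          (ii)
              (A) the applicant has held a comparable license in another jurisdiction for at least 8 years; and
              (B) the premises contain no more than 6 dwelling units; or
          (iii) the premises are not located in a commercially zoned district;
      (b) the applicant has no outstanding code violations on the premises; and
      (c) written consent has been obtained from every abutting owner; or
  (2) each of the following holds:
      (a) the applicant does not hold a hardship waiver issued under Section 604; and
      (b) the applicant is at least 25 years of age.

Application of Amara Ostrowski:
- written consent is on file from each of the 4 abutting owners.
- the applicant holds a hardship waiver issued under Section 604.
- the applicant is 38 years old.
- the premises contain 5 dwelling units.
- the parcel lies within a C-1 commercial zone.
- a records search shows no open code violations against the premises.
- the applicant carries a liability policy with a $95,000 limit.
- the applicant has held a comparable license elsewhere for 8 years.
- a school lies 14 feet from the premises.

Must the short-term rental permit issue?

Yes — granted.

(i) ≥200 ft from school — fails.
(A) prior license ≥ 8 yr — holds.
(B) ≤ 6 units — met.
So (ii) is satisfied (T AND T).
(iii) not (commercially zoned) — fails.
So (a) is satisfied (F OR T OR F).
(b) no code violations — holds.
(c) all abutters consent — satisfied.
(1): T AND T AND T → true.
(a) not (hardship waiver) — not met.
(b) age ≥ 25 — met.
So (2) is not satisfied (F AND T).
So Overall is satisfied (T OR F).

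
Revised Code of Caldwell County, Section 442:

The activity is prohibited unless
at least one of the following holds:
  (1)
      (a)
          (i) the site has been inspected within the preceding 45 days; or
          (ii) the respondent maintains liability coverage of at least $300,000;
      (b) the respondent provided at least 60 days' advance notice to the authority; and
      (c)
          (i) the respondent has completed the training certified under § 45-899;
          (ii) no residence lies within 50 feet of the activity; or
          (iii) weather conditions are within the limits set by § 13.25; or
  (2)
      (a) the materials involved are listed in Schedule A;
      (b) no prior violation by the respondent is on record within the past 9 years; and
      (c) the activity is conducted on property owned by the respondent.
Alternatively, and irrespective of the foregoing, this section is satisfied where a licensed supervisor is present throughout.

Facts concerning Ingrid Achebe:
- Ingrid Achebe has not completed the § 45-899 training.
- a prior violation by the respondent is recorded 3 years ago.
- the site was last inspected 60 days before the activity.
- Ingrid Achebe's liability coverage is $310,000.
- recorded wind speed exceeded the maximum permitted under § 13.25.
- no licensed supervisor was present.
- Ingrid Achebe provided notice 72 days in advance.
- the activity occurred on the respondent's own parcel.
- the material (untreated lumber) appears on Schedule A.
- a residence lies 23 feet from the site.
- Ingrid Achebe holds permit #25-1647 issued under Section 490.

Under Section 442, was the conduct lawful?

(i) site inspected — not met.
(ii) coverage ≥ $300,000 — satisfied.
(a) = F OR T = true.
(b) ≥60 days' notice — holds.
(i) training certified — not satisfied.
(ii) no residence in 50 ft — fails.
(iii) weather ok — fails.
So (c) is not satisfied (F OR F OR F).
So (1) is not satisfied (T AND T AND F).
(a) Schedule A material — met.
(b) no prior violation — not met.
(c) own property — satisfied.
(2): T AND F AND T → false.
Overall = F OR F = false.
Exception (supervisor present) — not satisfied.
Result: main false OR exception false → false.

No — unlawful.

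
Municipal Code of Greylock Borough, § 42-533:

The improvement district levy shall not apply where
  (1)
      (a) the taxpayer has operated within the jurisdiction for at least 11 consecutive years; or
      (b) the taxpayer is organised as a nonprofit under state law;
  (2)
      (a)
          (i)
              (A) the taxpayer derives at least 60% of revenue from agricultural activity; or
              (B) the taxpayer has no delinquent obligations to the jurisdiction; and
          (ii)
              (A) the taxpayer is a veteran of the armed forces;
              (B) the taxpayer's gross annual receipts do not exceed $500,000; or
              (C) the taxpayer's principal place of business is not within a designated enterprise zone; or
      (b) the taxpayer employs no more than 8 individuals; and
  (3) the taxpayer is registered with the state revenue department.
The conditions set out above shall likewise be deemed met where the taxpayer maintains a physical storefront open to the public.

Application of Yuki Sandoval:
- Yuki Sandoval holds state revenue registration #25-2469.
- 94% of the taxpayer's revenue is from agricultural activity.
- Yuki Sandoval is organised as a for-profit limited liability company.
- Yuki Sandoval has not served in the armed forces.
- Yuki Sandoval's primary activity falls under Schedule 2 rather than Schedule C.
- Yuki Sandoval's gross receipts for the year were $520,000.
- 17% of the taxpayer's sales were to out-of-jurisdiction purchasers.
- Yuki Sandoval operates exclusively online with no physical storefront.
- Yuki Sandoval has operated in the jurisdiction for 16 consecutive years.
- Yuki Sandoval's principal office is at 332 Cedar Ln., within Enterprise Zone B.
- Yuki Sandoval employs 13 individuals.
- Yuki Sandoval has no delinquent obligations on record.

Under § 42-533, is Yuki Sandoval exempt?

(a) ≥ 11 yrs in jurisdiction — satisfied.
(b) nonprofit — fails.
(1) = T OR F = true.
(A) ≥60% agricultural — satisfied.
(B) no delinquency — satisfied.
(i): T OR T → true.
(A) veteran — not met.
(B) receipts ≤ $500,000 — not satisfied.
(C) not (in enterprise zone) — not met.
(ii): F OR F OR F → false.
(a) = T AND F = false.
(b) ≤ 8 employees — not satisfied.
So (2) is not satisfied (F OR F).
(3) state-registered — holds.
Overall = T AND F AND T = false.
Exception (has storefront) — not satisfied.
Result: main false OR exception false → false.

No — not exempt.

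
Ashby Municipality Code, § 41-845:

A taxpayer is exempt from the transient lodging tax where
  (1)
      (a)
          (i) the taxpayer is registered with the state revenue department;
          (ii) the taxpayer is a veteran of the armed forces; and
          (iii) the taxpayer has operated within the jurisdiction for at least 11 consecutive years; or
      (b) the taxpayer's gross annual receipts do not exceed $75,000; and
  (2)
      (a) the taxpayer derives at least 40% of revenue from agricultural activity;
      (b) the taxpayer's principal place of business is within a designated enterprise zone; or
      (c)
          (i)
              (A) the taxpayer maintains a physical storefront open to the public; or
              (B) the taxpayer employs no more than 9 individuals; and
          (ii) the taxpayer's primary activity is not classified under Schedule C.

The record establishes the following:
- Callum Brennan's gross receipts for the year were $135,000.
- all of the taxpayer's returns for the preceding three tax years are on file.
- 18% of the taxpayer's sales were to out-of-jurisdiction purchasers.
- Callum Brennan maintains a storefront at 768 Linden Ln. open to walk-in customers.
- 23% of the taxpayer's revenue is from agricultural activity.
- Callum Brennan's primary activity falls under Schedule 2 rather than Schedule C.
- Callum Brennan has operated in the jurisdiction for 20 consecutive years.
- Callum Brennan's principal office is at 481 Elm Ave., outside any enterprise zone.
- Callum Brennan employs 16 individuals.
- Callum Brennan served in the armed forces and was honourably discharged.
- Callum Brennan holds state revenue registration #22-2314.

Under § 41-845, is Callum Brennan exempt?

(i) state-registered — holds.
(ii) veteran — met.
(iii) ≥ 11 yrs in jurisdiction — met.
So (a) is satisfied (T AND T AND T).
(b) receipts ≤ $75,000 — fails.
(1) = T OR F = true.
(a) ≥40% agricultural — not met.
(b) in enterprise zone — not met.
(A) has storefront — satisfied.
(B) ≤ 9 employees — not satisfied.
So (i) is satisfied (T OR F).
(ii) not (Schedule C activity) — holds.
(c) = T AND T = true.
(2) = F OR F OR T = true.
Overall = T AND T = true.

Yes — exempt.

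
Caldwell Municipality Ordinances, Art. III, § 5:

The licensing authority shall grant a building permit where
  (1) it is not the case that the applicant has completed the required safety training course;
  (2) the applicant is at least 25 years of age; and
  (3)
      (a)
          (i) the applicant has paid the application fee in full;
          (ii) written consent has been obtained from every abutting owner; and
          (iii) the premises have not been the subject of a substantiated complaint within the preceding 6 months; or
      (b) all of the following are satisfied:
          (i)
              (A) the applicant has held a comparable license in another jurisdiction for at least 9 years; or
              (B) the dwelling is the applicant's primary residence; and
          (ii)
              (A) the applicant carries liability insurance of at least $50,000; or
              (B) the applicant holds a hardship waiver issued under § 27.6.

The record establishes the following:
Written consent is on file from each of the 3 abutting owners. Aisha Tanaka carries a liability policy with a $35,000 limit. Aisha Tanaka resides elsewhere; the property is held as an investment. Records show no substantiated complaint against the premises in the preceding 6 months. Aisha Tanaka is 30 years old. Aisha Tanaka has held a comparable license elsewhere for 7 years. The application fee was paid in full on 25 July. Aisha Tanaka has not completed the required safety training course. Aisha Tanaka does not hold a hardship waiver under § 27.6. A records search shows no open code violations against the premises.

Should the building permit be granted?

Yes — granted.

(1) not (safety training) — met.
(2) age ≥ 25 — satisfied.
(i) fee paid — satisfied.
(ii) all abutters consent — holds.
(iii) no complaint in 6 mo. — holds.
(a): T AND T AND T → true.
(A) prior license ≥ 9 yr — fails.
(B) primary residence — fails.
So (i) is not satisfied (F OR F).
(A) insurance ≥ $50,000 — not satisfied.
(B) hardship waiver — not met.
(ii): F OR F → false.
(b) = F AND F = false.
(3): T OR F → true.
So Overall is satisfied (T AND T AND T).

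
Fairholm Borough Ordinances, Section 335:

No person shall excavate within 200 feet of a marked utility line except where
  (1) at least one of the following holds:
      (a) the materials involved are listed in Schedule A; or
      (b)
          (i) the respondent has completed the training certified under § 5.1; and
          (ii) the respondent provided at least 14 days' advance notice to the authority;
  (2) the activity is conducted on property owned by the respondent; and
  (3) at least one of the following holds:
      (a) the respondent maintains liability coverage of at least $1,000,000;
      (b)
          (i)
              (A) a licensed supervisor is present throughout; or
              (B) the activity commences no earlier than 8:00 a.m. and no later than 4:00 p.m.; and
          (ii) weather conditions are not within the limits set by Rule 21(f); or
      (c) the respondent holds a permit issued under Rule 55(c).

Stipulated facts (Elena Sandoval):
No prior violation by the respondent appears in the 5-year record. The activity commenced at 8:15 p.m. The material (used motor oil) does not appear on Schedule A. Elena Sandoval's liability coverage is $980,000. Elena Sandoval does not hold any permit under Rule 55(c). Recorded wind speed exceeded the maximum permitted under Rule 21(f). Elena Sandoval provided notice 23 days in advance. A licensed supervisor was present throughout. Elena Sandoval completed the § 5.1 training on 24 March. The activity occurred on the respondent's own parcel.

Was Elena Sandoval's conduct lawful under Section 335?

Yes — lawful.

(a) Schedule A material — fails.
(i) training certified — met.
(ii) ≥14 days' notice — holds.
So (b) is satisfied (T AND T).
(1) = F OR T = true.
(2) own property — satisfied.
(a) coverage ≥ $1,000,000 — not met.
(A) supervisor present — holds.
(B) start within hours — not satisfied.
(i): T OR F → true.
(ii) not (weather ok) — satisfied.
(b) = T AND T = true.
(c) holds permit — not satisfied.
(3) = F OR T OR F = true.
Overall = T AND T AND T = true.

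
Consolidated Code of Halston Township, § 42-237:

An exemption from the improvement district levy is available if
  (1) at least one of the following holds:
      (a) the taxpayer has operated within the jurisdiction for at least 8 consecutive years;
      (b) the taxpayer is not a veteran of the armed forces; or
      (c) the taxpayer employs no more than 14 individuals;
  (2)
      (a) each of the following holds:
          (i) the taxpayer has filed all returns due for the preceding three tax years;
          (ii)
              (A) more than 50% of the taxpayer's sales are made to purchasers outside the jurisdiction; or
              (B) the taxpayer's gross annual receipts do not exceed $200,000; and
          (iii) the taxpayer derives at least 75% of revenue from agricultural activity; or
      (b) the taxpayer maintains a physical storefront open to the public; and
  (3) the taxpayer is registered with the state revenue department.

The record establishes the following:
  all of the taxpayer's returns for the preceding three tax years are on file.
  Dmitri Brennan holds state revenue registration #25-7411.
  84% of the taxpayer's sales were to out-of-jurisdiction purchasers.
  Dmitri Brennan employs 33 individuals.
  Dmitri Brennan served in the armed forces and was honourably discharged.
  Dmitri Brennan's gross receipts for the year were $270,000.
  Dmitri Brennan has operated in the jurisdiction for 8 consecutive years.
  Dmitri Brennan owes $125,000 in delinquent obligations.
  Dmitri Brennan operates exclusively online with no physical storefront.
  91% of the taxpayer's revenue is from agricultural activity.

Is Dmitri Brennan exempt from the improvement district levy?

Yes — exempt.

(a) ≥ 8 yrs in jurisdiction — satisfied.
(b) not (veteran) — not satisfied.
(c) ≤ 14 employees — not satisfied.
(1): T OR F OR F → true.
(i) returns current — satisfied.
(A) >50% out-of-jur. sales — met.
(B) receipts ≤ $200,000 — not satisfied.
(ii): T OR F → true.
(iii) ≥75% agricultural — met.
(a): T AND T AND T → true.
(b) has storefront — not satisfied.
So (2) is satisfied (T OR F).
(3) state-registered — holds.
Overall: T AND T AND T → true.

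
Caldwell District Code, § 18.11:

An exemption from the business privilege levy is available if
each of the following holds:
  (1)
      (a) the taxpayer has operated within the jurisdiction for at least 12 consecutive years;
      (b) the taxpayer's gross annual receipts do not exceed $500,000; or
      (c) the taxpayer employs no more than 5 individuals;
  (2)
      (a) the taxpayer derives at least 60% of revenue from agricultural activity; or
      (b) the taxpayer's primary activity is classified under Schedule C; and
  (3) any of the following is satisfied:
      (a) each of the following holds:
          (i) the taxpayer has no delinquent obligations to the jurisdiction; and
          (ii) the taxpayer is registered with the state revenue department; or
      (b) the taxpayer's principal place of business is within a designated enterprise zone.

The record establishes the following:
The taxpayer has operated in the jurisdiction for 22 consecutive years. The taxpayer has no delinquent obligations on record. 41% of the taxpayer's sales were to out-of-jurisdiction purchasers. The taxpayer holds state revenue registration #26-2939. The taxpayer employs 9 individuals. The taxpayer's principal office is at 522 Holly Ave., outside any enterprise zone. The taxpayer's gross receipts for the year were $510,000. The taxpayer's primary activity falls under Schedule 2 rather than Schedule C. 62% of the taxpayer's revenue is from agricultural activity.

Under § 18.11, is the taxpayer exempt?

Yes — exempt.

(a) ≥ 12 yrs in jurisdiction — holds.
(b) receipts ≤ $500,000 — not satisfied.
(c) ≤ 5 employees — not satisfied.
(1) = T OR F OR F = true.
(a) ≥60% agricultural — met.
(b) Schedule C activity — not satisfied.
So (2) is satisfied (T OR F).
(i) no delinquency — satisfied.
(ii) state-registered — met.
So (a) is satisfied (T AND T).
(b) in enterprise zone — not satisfied.
So (3) is satisfied (T OR F).
Overall: T AND T AND T → true.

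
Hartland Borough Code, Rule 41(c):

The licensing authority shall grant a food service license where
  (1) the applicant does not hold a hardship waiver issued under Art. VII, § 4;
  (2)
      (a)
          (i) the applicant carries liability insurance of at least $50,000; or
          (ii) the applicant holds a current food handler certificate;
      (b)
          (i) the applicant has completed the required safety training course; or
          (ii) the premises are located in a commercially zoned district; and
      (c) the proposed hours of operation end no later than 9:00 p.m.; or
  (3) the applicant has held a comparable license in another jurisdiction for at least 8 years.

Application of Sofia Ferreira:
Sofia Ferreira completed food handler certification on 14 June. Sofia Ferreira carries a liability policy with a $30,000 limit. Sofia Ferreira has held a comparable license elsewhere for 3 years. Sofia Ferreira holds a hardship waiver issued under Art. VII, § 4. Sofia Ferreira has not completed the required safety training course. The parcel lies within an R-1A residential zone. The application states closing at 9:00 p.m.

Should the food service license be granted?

(1) not (hardship waiver) — not satisfied.
(i) insurance ≥ $50,000 — not satisfied.
(ii) food handler cert. — met.
(a): F OR T → true.
(i) safety training — not met.
(ii) commercially zoned — not met.
So (b) is not satisfied (F OR F).
(c) closes by 9 p.m. — met.
So (2) is not satisfied (T AND F AND T).
(3) prior license ≥ 8 yr — not satisfied.
Overall = F OR F OR F = false.

No — denied.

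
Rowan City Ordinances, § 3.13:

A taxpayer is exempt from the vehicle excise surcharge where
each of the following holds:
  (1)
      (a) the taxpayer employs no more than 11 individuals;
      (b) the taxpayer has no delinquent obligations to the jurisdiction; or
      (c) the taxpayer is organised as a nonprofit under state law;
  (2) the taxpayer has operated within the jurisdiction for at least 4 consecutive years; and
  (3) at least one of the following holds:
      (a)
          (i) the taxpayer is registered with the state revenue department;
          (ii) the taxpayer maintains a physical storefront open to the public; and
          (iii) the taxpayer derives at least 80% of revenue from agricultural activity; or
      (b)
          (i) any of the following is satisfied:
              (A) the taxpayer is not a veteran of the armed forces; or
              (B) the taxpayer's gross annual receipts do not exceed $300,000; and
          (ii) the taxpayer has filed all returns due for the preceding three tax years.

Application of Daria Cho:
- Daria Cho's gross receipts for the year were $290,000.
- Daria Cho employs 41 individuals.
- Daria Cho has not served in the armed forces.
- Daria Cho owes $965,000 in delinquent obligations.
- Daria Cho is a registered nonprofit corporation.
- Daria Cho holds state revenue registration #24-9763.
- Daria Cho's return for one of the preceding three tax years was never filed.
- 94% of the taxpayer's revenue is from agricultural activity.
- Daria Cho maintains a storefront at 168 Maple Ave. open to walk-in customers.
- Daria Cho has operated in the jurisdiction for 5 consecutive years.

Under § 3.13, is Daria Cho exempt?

(a) ≤ 11 employees — not satisfied.
(b) no delinquency — not satisfied.
(c) nonprofit — holds.
(1) = F OR F OR T = true.
(2) ≥ 4 yrs in jurisdiction — met.
(i) state-registered — holds.
(ii) has storefront — holds.
(iii) ≥80% agricultural — holds.
(a) = T AND T AND T = true.
(A) not (veteran) — satisfied.
(B) receipts ≤ $300,000 — holds.
(i) = T OR T = true.
(ii) returns current — not satisfied.
(b): T AND F → false.
(3): T OR F → true.
Overall: T AND T AND T → true.

Yes — exempt.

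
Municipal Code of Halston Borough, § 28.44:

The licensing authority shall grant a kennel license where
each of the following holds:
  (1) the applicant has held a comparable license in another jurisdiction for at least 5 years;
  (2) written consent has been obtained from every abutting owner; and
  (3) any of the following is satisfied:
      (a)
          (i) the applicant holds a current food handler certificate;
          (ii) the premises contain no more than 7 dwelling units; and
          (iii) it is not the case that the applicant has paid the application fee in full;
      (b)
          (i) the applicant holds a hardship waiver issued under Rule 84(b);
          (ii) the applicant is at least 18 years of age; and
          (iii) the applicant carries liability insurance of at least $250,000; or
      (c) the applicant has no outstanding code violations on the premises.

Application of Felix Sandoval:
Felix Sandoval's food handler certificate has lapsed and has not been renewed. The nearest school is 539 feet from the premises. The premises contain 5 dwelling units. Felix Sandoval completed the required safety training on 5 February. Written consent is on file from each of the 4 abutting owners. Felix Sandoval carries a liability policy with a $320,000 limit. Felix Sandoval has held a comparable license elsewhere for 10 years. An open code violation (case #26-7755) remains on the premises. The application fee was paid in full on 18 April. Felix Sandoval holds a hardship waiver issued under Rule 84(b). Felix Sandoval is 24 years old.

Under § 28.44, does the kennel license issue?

(1) prior license ≥ 5 yr — satisfied.
(2) all abutters consent — holds.
(i) food handler cert. — not met.
(ii) ≤ 7 units — met.
(iii) not (fee paid) — not met.
(a) = F AND T AND F = false.
(i) hardship waiver — met.
(ii) age ≥ 18 — met.
(iii) insurance ≥ $250,000 — met.
So (b) is satisfied (T AND T AND T).
(c) no code violations — not satisfied.
So (3) is satisfied (F OR T OR F).
So Overall is satisfied (T AND T AND T).

Yes — granted.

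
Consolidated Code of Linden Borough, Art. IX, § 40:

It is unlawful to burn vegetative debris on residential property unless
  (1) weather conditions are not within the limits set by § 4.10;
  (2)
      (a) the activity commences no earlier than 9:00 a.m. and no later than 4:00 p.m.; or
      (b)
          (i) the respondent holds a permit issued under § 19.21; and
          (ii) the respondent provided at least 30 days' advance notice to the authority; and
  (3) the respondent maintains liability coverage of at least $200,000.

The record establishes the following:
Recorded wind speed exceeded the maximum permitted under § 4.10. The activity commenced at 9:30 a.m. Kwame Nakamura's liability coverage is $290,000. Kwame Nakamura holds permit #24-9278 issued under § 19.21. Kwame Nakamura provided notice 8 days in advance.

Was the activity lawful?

(1) not (weather ok) — holds.
(a) start within hours — holds.
(i) holds permit — holds.
(ii) ≥30 days' notice — not satisfied.
(b): T AND F → false.
(2): T OR F → true.
(3) coverage ≥ $200,000 — holds.
So Overall is satisfied (T AND T AND T).

Yes — lawful.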